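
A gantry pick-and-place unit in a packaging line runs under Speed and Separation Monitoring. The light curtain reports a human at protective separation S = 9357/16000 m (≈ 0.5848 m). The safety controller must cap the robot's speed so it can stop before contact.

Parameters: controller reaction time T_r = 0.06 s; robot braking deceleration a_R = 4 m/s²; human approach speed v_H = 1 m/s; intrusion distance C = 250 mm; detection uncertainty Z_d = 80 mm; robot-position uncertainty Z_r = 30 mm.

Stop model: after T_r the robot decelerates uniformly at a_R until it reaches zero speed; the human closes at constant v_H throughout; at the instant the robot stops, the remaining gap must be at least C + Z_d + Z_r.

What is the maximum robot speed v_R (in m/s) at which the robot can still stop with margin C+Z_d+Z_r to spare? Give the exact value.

v_R_max = 9/20 m/s = 0.4500 m/s

collect terms ⇒ (1/8)·v_R² + (31/100)·v_R + (-2637/16000) = 0
  disc = (31/100)² − 4·(1/8)·(-2637/16000) = 28561/160000 ; √disc = 169/400
  v_R = (−(31/100) + 169/400) / (2·(1/8)) = 9/20 m/s
check:
T_s = v_R/a_R = (9/20)/4 = 0.1125 s
robot covers v_R·T_r = 0.4500·0.0600 = 0.0270 m before braking
braking distance = 0.4500²/(2·4.0000) = 0.0253 m
human closes 1.0000·0.1725 = 0.1725 m
margins: 0.2500+0.0800+0.0300 = 0.3600 m
sum ≈ 0.0270+0.0253+0.1725+0.3600 ≈ 0.5848 m = S ✓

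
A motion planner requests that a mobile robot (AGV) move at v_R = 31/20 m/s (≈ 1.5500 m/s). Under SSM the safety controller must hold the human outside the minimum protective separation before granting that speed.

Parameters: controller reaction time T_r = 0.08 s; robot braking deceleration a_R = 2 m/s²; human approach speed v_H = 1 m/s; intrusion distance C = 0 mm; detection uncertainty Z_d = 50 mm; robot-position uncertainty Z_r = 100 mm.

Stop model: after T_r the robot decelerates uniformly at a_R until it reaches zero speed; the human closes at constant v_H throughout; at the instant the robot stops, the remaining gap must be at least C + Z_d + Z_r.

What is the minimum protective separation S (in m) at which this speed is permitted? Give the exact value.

braking lasts T_s = (31/20)/2 = 0.7750 s
robot covers v_R·T_r = 1.5500·0.0800 = 0.1240 m before braking
robot covers 1.5500·0.7750 − ½·2.0000·0.7750² = 0.6006 m while stopping
human over T_r+T_s: 1.0000·(0.0800+0.7750) = 0.8550 m
margins: 0.0000+0.0500+0.1000 = 0.1500 m
S_min ≈ 0.1240+0.6006+0.8550+0.1500  ⇒  S_min = 13837/8000 m

S_min = 13837/8000 m = 1.7296 m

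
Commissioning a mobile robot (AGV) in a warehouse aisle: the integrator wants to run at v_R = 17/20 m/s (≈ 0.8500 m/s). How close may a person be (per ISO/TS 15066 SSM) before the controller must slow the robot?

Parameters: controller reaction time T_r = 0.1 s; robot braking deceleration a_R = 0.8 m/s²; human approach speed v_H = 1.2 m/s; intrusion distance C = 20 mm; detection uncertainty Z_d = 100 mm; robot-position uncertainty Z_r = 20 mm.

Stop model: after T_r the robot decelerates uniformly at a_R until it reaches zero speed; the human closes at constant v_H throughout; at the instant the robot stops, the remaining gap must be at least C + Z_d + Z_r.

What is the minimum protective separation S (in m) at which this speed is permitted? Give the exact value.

S_min = 6629/3200 m = 2.0716 m

T_s = v_R/a_R = (17/20)/(4/5) = 1.0625 s
robot covers v_R·T_r = 0.8500·0.1000 = 0.0850 m before braking
robot covers 0.8500·1.0625 − ½·0.8000·1.0625² = 0.4516 m while stopping
person approaches 1.2000·(0.1000+1.0625) = 1.3950 m
C+Z_d+Z_r = 0.0200+0.1000+0.0200 = 0.1400 m
S_min ≈ 0.0850+0.4516+1.3950+0.1400  ⇒  S_min = 6629/3200 m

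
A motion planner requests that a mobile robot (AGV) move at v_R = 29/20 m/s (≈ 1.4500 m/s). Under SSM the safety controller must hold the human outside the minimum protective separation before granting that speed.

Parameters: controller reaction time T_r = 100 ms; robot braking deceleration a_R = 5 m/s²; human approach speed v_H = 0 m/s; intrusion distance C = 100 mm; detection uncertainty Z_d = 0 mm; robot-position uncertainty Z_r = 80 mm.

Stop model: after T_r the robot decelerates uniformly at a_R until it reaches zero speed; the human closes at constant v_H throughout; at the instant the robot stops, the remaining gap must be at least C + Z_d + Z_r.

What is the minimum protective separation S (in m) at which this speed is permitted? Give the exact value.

braking lasts T_s = (29/20)/5 = 0.2900 s
reaction-phase robot travel = 1.4500·0.1000 = 0.1450 m
robot under decel: 1.4500²/(2·5.0000) = 0.2102 m
human over T_r+T_s: 0.0000·(0.1000+0.2900) = 0.0000 m
margins: 0.1000+0.0000+0.0800 = 0.1800 m
S_min ≈ 0.1450+0.2102+0.0000+0.1800  ⇒  S_min = 2141/4000 m

S_min = 2141/4000 m = 0.5353 m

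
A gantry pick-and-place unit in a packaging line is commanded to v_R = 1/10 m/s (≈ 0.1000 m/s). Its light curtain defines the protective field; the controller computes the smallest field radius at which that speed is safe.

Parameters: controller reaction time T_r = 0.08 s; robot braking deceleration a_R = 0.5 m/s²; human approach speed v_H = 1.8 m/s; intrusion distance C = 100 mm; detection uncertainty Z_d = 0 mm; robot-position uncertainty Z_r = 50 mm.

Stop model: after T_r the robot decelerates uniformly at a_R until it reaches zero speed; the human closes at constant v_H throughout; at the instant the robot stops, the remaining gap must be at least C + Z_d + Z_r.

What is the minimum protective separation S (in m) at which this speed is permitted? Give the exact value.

S_min = 84/125 m = 0.6720 m

braking lasts T_s = (1/10)/(1/2) = 0.2000 s
robot covers v_R·T_r = 0.1000·0.0800 = 0.0080 m before braking
braking distance = 0.1000²/(2·0.5000) = 0.0100 m
person approaches 1.8000·(0.0800+0.2000) = 0.5040 m
residual clearance needed = 0.1000+0.0000+0.0500 = 0.1500 m
S_min ≈ 0.0080+0.0100+0.5040+0.1500  ⇒  S_min = 84/125 m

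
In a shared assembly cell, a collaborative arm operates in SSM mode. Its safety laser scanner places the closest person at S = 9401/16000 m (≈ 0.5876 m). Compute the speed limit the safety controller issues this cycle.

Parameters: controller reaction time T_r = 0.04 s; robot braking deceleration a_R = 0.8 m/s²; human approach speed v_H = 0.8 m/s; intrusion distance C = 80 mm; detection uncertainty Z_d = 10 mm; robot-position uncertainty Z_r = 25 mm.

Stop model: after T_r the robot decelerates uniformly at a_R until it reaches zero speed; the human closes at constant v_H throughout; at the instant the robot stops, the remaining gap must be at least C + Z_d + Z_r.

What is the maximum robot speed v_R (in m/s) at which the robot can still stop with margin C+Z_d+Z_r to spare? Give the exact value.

v_R_max = 7/20 m/s = 0.3500 m/s

at the boundary: (5/8)·v² + (26/25)·v + (-7049/16000) = 0
  disc = (26/25)² − 4·(5/8)·(-7049/16000) = 349281/160000 ; √disc = 591/400
  v_R = (−(26/25) + 591/400) / (2·(5/8)) = 7/20 m/s
check:
T_s = v_R/a_R = (7/20)/(4/5) = 0.4375 s
robot in T_r: 0.3500·0.0400 = 0.0140 m
robot covers 0.3500·0.4375 − ½·0.8000·0.4375² = 0.0766 m while stopping
human over T_r+T_s: 0.8000·(0.0400+0.4375) = 0.3820 m
residual clearance needed = 0.0800+0.0100+0.0250 = 0.1150 m
sum ≈ 0.0140+0.0766+0.3820+0.1150 ≈ 0.5876 m = S ✓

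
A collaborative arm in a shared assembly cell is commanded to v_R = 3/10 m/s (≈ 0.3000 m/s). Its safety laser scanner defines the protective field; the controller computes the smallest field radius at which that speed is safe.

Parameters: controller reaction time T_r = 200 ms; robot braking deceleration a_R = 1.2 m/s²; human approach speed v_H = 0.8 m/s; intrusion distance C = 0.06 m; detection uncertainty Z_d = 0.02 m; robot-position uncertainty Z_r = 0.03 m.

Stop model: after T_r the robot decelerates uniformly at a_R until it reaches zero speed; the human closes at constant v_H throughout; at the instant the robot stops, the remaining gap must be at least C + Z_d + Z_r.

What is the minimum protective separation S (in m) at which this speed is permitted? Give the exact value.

S_min = 227/400 m = 0.5675 m

braking lasts T_s = (3/10)/(6/5) = 0.2500 s
robot in T_r: 0.3000·0.2000 = 0.0600 m
robot under decel: 0.3000²/(2·1.2000) = 0.0375 m
person approaches 0.8000·(0.2000+0.2500) = 0.3600 m
C+Z_d+Z_r = 0.0600+0.0200+0.0300 = 0.1100 m
S_min ≈ 0.0600+0.0375+0.3600+0.1100  ⇒  S_min = 227/400 m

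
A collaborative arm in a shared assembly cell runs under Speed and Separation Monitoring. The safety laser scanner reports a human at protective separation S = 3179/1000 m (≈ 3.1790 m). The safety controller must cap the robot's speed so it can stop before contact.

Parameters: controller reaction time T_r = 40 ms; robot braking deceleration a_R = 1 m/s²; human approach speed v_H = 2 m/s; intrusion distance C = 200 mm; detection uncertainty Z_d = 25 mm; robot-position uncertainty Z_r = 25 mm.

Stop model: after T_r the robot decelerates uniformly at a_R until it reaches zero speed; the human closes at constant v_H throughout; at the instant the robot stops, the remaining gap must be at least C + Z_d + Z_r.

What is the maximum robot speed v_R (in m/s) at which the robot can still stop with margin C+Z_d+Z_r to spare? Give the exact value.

v_R_max = 11/10 m/s = 1.1000 m/s

at the boundary: (1/2)·v² + (51/25)·v + (-2849/1000) = 0
  disc = (51/25)² − 4·(1/2)·(-2849/1000) = 24649/2500 ; √disc = 157/50
  v_R = (−(51/25) + 157/50) / (2·(1/2)) = 11/10 m/s
check:
stop time T_s = (11/10)/1 = 1.1000 s
robot covers v_R·T_r = 1.1000·0.0400 = 0.0440 m before braking
robot under decel: 1.1000²/(2·1.0000) = 0.6050 m
person approaches 2.0000·(0.0400+1.1000) = 2.2800 m
C+Z_d+Z_r = 0.2000+0.0250+0.0250 = 0.2500 m
sum ≈ 0.0440+0.6050+2.2800+0.2500 ≈ 3.1790 m = S ✓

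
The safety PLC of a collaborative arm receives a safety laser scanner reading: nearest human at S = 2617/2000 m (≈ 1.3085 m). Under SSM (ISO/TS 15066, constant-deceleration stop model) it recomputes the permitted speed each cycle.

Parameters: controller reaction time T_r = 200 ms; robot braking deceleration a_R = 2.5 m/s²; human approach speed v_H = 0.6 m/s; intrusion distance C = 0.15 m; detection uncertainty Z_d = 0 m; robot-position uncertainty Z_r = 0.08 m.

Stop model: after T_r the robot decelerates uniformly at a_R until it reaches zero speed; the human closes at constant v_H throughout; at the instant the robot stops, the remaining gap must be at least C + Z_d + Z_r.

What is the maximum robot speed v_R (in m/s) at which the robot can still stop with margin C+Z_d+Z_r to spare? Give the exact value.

quadratic (1/5)·v² + (11/25)·v + (-1917/2000) = 0
  disc = (11/25)² − 4·(1/5)·(-1917/2000) = 2401/2500 ; √disc = 49/50
  v_R = (−(11/25) + 49/50) / (2·(1/5)) = 27/20 m/s
check:
T_s = v_R/a_R = (27/20)/(5/2) = 0.5400 s
robot covers v_R·T_r = 1.3500·0.2000 = 0.2700 m before braking
braking distance = 1.3500²/(2·2.5000) = 0.3645 m
person approaches 0.6000·(0.2000+0.5400) = 0.4440 m
residual clearance needed = 0.1500+0.0000+0.0800 = 0.2300 m
sum ≈ 0.2700+0.3645+0.4440+0.2300 ≈ 1.3085 m = S ✓

v_R_max = 27/20 m/s = 1.3500 m/s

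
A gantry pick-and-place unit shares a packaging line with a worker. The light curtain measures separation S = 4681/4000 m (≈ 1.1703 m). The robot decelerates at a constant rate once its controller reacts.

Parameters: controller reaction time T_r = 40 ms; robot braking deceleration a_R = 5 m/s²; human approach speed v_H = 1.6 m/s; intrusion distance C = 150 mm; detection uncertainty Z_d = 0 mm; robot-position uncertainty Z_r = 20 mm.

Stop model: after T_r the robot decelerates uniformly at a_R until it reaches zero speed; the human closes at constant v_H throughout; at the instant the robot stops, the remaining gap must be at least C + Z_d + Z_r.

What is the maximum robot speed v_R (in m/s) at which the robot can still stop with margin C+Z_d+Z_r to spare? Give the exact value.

v_R_max = 7/4 m/s = 1.7500 m/s

collect terms ⇒ (1/10)·v_R² + (9/25)·v_R + (-749/800) = 0
  disc = (9/25)² − 4·(1/10)·(-749/800) = 5041/10000 ; √disc = 71/100
  v_R = (−(9/25) + 71/100) / (2·(1/10)) = 7/4 m/s
check:
T_s = v_R/a_R = (7/4)/5 = 0.3500 s
reaction-phase robot travel = 1.7500·0.0400 = 0.0700 m
robot under decel: 1.7500²/(2·5.0000) = 0.3063 m
human over T_r+T_s: 1.6000·(0.0400+0.3500) = 0.6240 m
margins: 0.1500+0.0000+0.0200 = 0.1700 m
sum ≈ 0.0700+0.3063+0.6240+0.1700 ≈ 1.1703 m = S ✓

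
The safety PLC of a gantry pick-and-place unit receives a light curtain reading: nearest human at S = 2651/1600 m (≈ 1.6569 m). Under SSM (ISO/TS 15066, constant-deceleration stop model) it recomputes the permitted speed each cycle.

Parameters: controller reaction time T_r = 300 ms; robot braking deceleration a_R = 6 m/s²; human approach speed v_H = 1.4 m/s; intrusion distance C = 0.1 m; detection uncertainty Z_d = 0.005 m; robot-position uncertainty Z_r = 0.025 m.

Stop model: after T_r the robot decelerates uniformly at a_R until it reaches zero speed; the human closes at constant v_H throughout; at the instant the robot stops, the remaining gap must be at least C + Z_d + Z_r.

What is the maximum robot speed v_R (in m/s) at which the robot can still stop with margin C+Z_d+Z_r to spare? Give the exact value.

collect terms ⇒ (1/12)·v_R² + (8/15)·v_R + (-1771/1600) = 0
  disc = (8/15)² − 4·(1/12)·(-1771/1600) = 9409/14400 ; √disc = 97/120
  v_R = (−(8/15) + 97/120) / (2·(1/12)) = 33/20 m/s
check:
T_s = v_R/a_R = (33/20)/6 = 0.2750 s
reaction-phase robot travel = 1.6500·0.3000 = 0.4950 m
robot under decel: 1.6500²/(2·6.0000) = 0.2269 m
person approaches 1.4000·(0.3000+0.2750) = 0.8050 m
residual clearance needed = 0.1000+0.0050+0.0250 = 0.1300 m
sum ≈ 0.4950+0.2269+0.8050+0.1300 ≈ 1.6569 m = S ✓

v_R_max = 33/20 m/s = 1.6500 m/s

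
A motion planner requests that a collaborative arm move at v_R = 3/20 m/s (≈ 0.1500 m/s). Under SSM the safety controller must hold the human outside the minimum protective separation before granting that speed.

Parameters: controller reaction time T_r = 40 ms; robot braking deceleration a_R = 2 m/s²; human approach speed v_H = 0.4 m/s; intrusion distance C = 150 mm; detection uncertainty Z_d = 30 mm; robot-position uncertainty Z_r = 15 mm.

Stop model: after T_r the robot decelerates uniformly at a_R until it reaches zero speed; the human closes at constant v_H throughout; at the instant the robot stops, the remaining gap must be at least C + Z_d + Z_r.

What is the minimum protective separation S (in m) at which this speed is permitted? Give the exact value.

stop time T_s = (3/20)/2 = 0.0750 s
reaction-phase robot travel = 0.1500·0.0400 = 0.0060 m
braking distance = 0.1500²/(2·2.0000) = 0.0056 m
person approaches 0.4000·(0.0400+0.0750) = 0.0460 m
residual clearance needed = 0.1500+0.0300+0.0150 = 0.1950 m
S_min ≈ 0.0060+0.0056+0.0460+0.1950  ⇒  S_min = 2021/8000 m

S_min = 2021/8000 m = 0.2526 m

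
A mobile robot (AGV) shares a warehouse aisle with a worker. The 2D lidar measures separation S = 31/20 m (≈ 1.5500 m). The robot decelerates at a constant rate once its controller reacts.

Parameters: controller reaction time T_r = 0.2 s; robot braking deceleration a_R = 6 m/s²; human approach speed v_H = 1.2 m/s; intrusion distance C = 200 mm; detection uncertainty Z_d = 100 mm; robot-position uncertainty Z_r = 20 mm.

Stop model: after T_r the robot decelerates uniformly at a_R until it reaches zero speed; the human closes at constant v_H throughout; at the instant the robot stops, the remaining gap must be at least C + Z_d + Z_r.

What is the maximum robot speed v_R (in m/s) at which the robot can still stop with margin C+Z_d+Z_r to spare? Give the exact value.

at the boundary: (1/12)·v² + (2/5)·v + (-99/100) = 0
  disc = (2/5)² − 4·(1/12)·(-99/100) = 49/100 ; √disc = 7/10
  v_R = (−(2/5) + 7/10) / (2·(1/12)) = 9/5 m/s
check:
braking lasts T_s = (9/5)/6 = 0.3000 s
reaction-phase robot travel = 1.8000·0.2000 = 0.3600 m
robot under decel: 1.8000²/(2·6.0000) = 0.2700 m
human over T_r+T_s: 1.2000·(0.2000+0.3000) = 0.6000 m
margins: 0.2000+0.1000+0.0200 = 0.3200 m
sum ≈ 0.3600+0.2700+0.6000+0.3200 ≈ 1.5500 m = S ✓

v_R_max = 9/5 m/s = 1.8000 m/s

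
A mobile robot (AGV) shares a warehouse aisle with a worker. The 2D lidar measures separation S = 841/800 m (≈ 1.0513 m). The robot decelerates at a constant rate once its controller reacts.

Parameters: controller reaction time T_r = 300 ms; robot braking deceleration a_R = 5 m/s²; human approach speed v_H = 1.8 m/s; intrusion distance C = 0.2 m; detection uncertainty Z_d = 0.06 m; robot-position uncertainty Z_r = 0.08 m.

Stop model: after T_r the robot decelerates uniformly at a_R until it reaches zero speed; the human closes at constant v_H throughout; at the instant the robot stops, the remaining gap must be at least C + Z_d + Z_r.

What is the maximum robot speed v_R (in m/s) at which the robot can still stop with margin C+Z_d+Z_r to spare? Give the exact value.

collect terms ⇒ (1/10)·v_R² + (33/50)·v_R + (-137/800) = 0
  disc = (33/50)² − 4·(1/10)·(-137/800) = 5041/10000 ; √disc = 71/100
  v_R = (−(33/50) + 71/100) / (2·(1/10)) = 1/4 m/s
check:
braking lasts T_s = (1/4)/5 = 0.0500 s
reaction-phase robot travel = 0.2500·0.3000 = 0.0750 m
robot under decel: 0.2500²/(2·5.0000) = 0.0063 m
human closes 1.8000·0.3500 = 0.6300 m
residual clearance needed = 0.2000+0.0600+0.0800 = 0.3400 m
sum ≈ 0.0750+0.0063+0.6300+0.3400 ≈ 1.0513 m = S ✓

v_R_max = 1/4 m/s = 0.2500 m/s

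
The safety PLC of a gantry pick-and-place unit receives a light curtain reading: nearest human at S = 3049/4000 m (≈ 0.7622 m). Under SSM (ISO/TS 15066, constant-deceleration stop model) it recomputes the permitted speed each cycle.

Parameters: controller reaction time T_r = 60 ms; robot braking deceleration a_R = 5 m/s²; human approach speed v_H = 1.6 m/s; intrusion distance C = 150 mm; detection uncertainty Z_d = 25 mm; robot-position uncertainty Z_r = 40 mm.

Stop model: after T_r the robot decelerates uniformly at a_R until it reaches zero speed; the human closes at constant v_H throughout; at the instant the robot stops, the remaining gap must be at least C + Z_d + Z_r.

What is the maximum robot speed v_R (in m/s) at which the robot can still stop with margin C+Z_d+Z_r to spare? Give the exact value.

v_R_max = 19/20 m/s = 0.9500 m/s

at the boundary: (1/10)·v² + (19/50)·v + (-361/800) = 0
  disc = (19/50)² − 4·(1/10)·(-361/800) = 3249/10000 ; √disc = 57/100
  v_R = (−(19/50) + 57/100) / (2·(1/10)) = 19/20 m/s
check:
T_s = v_R/a_R = (19/20)/5 = 0.1900 s
robot covers v_R·T_r = 0.9500·0.0600 = 0.0570 m before braking
braking distance = 0.9500²/(2·5.0000) = 0.0902 m
human over T_r+T_s: 1.6000·(0.0600+0.1900) = 0.4000 m
C+Z_d+Z_r = 0.1500+0.0250+0.0400 = 0.2150 m
sum ≈ 0.0570+0.0902+0.4000+0.2150 ≈ 0.7622 m = S ✓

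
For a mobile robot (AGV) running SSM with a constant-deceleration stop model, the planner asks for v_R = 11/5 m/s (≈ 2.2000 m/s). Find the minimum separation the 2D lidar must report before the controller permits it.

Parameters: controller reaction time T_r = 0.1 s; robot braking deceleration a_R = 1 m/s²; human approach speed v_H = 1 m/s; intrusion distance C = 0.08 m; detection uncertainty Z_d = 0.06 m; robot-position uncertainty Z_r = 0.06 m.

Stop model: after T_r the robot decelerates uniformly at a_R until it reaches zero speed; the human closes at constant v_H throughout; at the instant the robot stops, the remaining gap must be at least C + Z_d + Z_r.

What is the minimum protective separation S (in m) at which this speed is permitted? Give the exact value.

S_min = 257/50 m = 5.1400 m

braking lasts T_s = (11/5)/1 = 2.2000 s
reaction-phase robot travel = 2.2000·0.1000 = 0.2200 m
braking distance = 2.2000²/(2·1.0000) = 2.4200 m
human over T_r+T_s: 1.0000·(0.1000+2.2000) = 2.3000 m
margins: 0.0800+0.0600+0.0600 = 0.2000 m
S_min ≈ 0.2200+2.4200+2.3000+0.2000  ⇒  S_min = 257/50 m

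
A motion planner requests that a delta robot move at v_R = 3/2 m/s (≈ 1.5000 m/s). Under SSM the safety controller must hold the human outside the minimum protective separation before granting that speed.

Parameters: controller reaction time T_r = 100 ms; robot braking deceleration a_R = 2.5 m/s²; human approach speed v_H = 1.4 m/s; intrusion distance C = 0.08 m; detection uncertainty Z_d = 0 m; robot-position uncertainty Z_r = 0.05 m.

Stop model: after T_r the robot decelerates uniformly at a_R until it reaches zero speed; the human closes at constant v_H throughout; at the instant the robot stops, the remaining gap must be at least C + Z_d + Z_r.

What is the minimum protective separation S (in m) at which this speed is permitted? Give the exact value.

S_min = 171/100 m = 1.7100 m

T_s = v_R/a_R = (3/2)/(5/2) = 0.6000 s
reaction-phase robot travel = 1.5000·0.1000 = 0.1500 m
braking distance = 1.5000²/(2·2.5000) = 0.4500 m
person approaches 1.4000·(0.1000+0.6000) = 0.9800 m
C+Z_d+Z_r = 0.0800+0.0000+0.0500 = 0.1300 m
S_min ≈ 0.1500+0.4500+0.9800+0.1300  ⇒  S_min = 171/100 m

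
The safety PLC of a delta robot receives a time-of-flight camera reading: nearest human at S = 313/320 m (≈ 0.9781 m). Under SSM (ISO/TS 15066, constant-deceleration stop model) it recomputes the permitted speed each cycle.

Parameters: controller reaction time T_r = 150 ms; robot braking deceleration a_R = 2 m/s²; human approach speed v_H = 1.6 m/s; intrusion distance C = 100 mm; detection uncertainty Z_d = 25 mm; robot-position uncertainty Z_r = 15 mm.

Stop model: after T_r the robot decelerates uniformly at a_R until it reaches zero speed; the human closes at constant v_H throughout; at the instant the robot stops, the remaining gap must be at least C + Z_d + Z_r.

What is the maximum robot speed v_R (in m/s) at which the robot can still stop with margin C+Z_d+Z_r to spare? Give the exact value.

quadratic (1/4)·v² + (19/20)·v + (-957/1600) = 0
  disc = (19/20)² − 4·(1/4)·(-957/1600) = 2401/1600 ; √disc = 49/40
  v_R = (−(19/20) + 49/40) / (2·(1/4)) = 11/20 m/s
check:
T_s = v_R/a_R = (11/20)/2 = 0.2750 s
reaction-phase robot travel = 0.5500·0.1500 = 0.0825 m
robot covers 0.5500·0.2750 − ½·2.0000·0.2750² = 0.0756 m while stopping
human over T_r+T_s: 1.6000·(0.1500+0.2750) = 0.6800 m
margins: 0.1000+0.0250+0.0150 = 0.1400 m
sum ≈ 0.0825+0.0756+0.6800+0.1400 ≈ 0.9781 m = S ✓

v_R_max = 11/20 m/s = 0.5500 m/s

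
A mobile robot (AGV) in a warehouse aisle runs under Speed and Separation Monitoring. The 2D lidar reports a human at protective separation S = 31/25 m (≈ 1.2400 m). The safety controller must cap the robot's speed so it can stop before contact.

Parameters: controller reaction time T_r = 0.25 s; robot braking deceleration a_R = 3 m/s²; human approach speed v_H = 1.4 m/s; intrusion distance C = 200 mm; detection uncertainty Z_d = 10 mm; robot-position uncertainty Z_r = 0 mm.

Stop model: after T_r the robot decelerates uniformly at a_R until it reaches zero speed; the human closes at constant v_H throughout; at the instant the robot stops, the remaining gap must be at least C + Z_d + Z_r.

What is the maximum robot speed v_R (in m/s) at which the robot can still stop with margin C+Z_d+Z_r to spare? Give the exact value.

v_R_max = 4/5 m/s = 0.8000 m/s

at the boundary: (1/6)·v² + (43/60)·v + (-17/25) = 0
  disc = (43/60)² − 4·(1/6)·(-17/25) = 3481/3600 ; √disc = 59/60
  v_R = (−(43/60) + 59/60) / (2·(1/6)) = 4/5 m/s
check:
stop time T_s = (4/5)/3 = 0.2667 s
reaction-phase robot travel = 0.8000·0.2500 = 0.2000 m
robot under decel: 0.8000²/(2·3.0000) = 0.1067 m
human over T_r+T_s: 1.4000·(0.2500+0.2667) = 0.7233 m
residual clearance needed = 0.2000+0.0100+0.0000 = 0.2100 m
sum ≈ 0.2000+0.1067+0.7233+0.2100 ≈ 1.2400 m = S ✓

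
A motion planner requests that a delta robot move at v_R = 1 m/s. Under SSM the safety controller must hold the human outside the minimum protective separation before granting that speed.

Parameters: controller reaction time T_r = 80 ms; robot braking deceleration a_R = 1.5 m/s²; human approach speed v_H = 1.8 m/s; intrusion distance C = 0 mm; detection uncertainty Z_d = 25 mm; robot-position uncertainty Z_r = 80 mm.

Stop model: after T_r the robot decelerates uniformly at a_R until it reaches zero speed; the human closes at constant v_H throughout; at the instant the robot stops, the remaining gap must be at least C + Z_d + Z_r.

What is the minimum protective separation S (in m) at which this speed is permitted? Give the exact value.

T_s = v_R/a_R = 1/(3/2) = 0.6667 s
robot in T_r: 1.0000·0.0800 = 0.0800 m
braking distance = 1.0000²/(2·1.5000) = 0.3333 m
human closes 1.8000·0.7467 = 1.3440 m
margins: 0.0000+0.0250+0.0800 = 0.1050 m
S_min ≈ 0.0800+0.3333+1.3440+0.1050  ⇒  S_min = 5587/3000 m

S_min = 5587/3000 m = 1.8623 m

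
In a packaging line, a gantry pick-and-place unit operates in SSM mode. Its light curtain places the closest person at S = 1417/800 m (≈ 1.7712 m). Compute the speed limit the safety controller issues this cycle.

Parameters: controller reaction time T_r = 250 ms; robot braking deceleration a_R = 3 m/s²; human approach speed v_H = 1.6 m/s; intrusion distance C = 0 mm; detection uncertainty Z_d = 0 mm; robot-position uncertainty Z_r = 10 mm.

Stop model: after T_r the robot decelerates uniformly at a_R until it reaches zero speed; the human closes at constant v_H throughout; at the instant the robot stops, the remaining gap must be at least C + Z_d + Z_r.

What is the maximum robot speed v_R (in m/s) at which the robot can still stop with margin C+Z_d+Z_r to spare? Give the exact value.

v_R_max = 27/20 m/s = 1.3500 m/s

quadratic (1/6)·v² + (47/60)·v + (-1089/800) = 0
  disc = (47/60)² − 4·(1/6)·(-1089/800) = 1369/900 ; √disc = 37/30
  v_R = (−(47/60) + 37/30) / (2·(1/6)) = 27/20 m/s
check:
stop time T_s = (27/20)/3 = 0.4500 s
reaction-phase robot travel = 1.3500·0.2500 = 0.3375 m
braking distance = 1.3500²/(2·3.0000) = 0.3038 m
human closes 1.6000·0.7000 = 1.1200 m
margins: 0.0000+0.0000+0.0100 = 0.0100 m
sum ≈ 0.3375+0.3038+1.1200+0.0100 ≈ 1.7712 m = S ✓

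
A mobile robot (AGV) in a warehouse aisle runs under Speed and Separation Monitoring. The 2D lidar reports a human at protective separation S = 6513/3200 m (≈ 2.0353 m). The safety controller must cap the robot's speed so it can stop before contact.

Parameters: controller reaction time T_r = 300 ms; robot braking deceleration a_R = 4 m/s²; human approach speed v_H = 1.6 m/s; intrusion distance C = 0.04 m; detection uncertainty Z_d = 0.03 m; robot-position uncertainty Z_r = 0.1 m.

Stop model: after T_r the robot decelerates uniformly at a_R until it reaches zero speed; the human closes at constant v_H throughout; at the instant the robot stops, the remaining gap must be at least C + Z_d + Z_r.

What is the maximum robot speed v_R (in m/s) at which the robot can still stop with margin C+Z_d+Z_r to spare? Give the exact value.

at the boundary: (1/8)·v² + (7/10)·v + (-4433/3200) = 0
  disc = (7/10)² − 4·(1/8)·(-4433/3200) = 7569/6400 ; √disc = 87/80
  v_R = (−(7/10) + 87/80) / (2·(1/8)) = 31/20 m/s
check:
T_s = v_R/a_R = (31/20)/4 = 0.3875 s
reaction-phase robot travel = 1.5500·0.3000 = 0.4650 m
robot under decel: 1.5500²/(2·4.0000) = 0.3003 m
human over T_r+T_s: 1.6000·(0.3000+0.3875) = 1.1000 m
margins: 0.0400+0.0300+0.1000 = 0.1700 m
sum ≈ 0.4650+0.3003+1.1000+0.1700 ≈ 2.0353 m = S ✓

v_R_max = 31/20 m/s = 1.5500 m/s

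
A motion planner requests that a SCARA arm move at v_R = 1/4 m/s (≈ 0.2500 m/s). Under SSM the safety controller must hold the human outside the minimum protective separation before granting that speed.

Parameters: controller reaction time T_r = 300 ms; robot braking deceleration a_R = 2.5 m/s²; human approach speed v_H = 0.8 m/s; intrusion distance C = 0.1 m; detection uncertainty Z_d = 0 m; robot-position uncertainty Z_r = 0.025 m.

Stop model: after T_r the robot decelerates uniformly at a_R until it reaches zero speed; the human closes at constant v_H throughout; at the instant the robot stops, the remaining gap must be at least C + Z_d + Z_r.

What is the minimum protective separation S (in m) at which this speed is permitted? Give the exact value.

S_min = 213/400 m = 0.5325 m

braking lasts T_s = (1/4)/(5/2) = 0.1000 s
reaction-phase robot travel = 0.2500·0.3000 = 0.0750 m
robot covers 0.2500·0.1000 − ½·2.5000·0.1000² = 0.0125 m while stopping
human closes 0.8000·0.4000 = 0.3200 m
C+Z_d+Z_r = 0.1000+0.0000+0.0250 = 0.1250 m
S_min ≈ 0.0750+0.0125+0.3200+0.1250  ⇒  S_min = 213/400 m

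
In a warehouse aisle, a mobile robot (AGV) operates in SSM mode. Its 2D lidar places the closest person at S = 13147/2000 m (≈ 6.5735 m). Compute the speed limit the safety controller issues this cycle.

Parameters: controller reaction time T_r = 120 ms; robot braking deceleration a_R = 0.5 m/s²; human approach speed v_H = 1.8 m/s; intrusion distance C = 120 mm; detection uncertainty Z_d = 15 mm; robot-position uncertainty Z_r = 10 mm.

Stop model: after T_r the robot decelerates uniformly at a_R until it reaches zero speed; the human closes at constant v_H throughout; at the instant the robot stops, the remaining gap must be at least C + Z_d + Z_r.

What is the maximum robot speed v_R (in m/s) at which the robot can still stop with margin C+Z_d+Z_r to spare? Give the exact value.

at the boundary: (1)·v² + (93/25)·v + (-497/80) = 0
  disc = (93/25)² − 4·(1)·(-497/80) = 96721/2500 ; √disc = 311/50
  v_R = (−(93/25) + 311/50) / (2·(1)) = 5/4 m/s
check:
T_s = v_R/a_R = (5/4)/(1/2) = 2.5000 s
reaction-phase robot travel = 1.2500·0.1200 = 0.1500 m
robot under decel: 1.2500²/(2·0.5000) = 1.5625 m
person approaches 1.8000·(0.1200+2.5000) = 4.7160 m
C+Z_d+Z_r = 0.1200+0.0150+0.0100 = 0.1450 m
sum ≈ 0.1500+1.5625+4.7160+0.1450 ≈ 6.5735 m = S ✓

v_R_max = 5/4 m/s = 1.2500 m/s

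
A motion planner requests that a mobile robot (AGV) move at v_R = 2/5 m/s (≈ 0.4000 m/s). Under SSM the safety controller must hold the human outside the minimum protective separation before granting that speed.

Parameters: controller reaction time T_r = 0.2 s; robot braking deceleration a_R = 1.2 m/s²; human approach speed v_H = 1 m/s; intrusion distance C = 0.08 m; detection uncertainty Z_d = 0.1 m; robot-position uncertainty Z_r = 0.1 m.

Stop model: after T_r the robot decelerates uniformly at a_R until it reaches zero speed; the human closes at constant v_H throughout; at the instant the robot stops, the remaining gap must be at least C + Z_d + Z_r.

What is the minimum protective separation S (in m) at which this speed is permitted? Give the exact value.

S_min = 24/25 m = 0.9600 m

braking lasts T_s = (2/5)/(6/5) = 0.3333 s
robot in T_r: 0.4000·0.2000 = 0.0800 m
robot covers 0.4000·0.3333 − ½·1.2000·0.3333² = 0.0667 m while stopping
human closes 1.0000·0.5333 = 0.5333 m
residual clearance needed = 0.0800+0.1000+0.1000 = 0.2800 m
S_min ≈ 0.0800+0.0667+0.5333+0.2800  ⇒  S_min = 24/25 m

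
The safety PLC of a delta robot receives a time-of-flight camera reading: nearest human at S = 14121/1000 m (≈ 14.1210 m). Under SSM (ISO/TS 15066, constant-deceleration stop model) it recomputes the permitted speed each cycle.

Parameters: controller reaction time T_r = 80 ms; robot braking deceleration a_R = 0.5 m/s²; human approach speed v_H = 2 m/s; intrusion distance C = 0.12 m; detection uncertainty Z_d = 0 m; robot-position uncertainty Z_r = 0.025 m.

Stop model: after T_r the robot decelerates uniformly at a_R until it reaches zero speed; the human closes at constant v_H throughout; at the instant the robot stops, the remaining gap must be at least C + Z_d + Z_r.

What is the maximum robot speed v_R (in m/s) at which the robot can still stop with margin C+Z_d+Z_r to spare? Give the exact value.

at the boundary: (1)·v² + (102/25)·v + (-1727/125) = 0
  disc = (102/25)² − 4·(1)·(-1727/125) = 44944/625 ; √disc = 212/25
  v_R = (−(102/25) + 212/25) / (2·(1)) = 11/5 m/s
check:
stop time T_s = (11/5)/(1/2) = 4.4000 s
reaction-phase robot travel = 2.2000·0.0800 = 0.1760 m
braking distance = 2.2000²/(2·0.5000) = 4.8400 m
human over T_r+T_s: 2.0000·(0.0800+4.4000) = 8.9600 m
C+Z_d+Z_r = 0.1200+0.0000+0.0250 = 0.1450 m
sum ≈ 0.1760+4.8400+8.9600+0.1450 ≈ 14.1210 m = S ✓

v_R_max = 11/5 m/s = 2.2000 m/s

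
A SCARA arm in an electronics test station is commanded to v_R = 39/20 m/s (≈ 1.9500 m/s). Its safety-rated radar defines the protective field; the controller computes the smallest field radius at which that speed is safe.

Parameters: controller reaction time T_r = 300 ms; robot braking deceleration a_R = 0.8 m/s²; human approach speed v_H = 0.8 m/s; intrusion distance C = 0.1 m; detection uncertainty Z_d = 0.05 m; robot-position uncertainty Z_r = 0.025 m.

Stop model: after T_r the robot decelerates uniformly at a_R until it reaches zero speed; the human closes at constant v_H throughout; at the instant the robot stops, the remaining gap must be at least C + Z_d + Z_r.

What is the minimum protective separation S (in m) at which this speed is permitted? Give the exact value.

S_min = 3409/640 m = 5.3266 m

braking lasts T_s = (39/20)/(4/5) = 2.4375 s
robot in T_r: 1.9500·0.3000 = 0.5850 m
robot covers 1.9500·2.4375 − ½·0.8000·2.4375² = 2.3766 m while stopping
human over T_r+T_s: 0.8000·(0.3000+2.4375) = 2.1900 m
C+Z_d+Z_r = 0.1000+0.0500+0.0250 = 0.1750 m
S_min ≈ 0.5850+2.3766+2.1900+0.1750  ⇒  S_min = 3409/640 m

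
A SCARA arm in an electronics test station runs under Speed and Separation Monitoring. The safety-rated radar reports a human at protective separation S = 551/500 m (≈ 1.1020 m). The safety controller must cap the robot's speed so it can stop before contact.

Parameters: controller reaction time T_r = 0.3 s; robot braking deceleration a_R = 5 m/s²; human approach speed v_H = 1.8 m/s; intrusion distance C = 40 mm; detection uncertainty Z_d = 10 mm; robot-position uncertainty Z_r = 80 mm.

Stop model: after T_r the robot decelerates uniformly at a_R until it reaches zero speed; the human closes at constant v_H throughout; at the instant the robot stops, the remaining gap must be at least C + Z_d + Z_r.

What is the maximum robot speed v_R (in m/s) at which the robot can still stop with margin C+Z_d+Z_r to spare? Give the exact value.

v_R_max = 3/5 m/s = 0.6000 m/s

collect terms ⇒ (1/10)·v_R² + (33/50)·v_R + (-54/125) = 0
  disc = (33/50)² − 4·(1/10)·(-54/125) = 1521/2500 ; √disc = 39/50
  v_R = (−(33/50) + 39/50) / (2·(1/10)) = 3/5 m/s
check:
stop time T_s = (3/5)/5 = 0.1200 s
reaction-phase robot travel = 0.6000·0.3000 = 0.1800 m
robot covers 0.6000·0.1200 − ½·5.0000·0.1200² = 0.0360 m while stopping
person approaches 1.8000·(0.3000+0.1200) = 0.7560 m
C+Z_d+Z_r = 0.0400+0.0100+0.0800 = 0.1300 m
sum ≈ 0.1800+0.0360+0.7560+0.1300 ≈ 1.1020 m = S ✓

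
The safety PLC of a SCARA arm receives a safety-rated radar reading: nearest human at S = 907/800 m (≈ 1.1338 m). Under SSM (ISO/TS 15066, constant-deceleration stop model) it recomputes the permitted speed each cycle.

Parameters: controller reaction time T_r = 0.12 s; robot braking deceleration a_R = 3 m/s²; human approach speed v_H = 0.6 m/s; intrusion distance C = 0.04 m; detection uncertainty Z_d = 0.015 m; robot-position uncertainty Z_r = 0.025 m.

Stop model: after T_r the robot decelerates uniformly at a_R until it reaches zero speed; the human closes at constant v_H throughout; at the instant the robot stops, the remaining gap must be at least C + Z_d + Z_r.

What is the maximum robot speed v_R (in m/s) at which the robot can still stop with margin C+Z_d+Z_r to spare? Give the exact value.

v_R_max = 33/20 m/s = 1.6500 m/s

quadratic (1/6)·v² + (8/25)·v + (-3927/4000) = 0
  disc = (8/25)² − 4·(1/6)·(-3927/4000) = 7569/10000 ; √disc = 87/100
  v_R = (−(8/25) + 87/100) / (2·(1/6)) = 33/20 m/s
check:
stop time T_s = (33/20)/3 = 0.5500 s
robot covers v_R·T_r = 1.6500·0.1200 = 0.1980 m before braking
robot under decel: 1.6500²/(2·3.0000) = 0.4537 m
person approaches 0.6000·(0.1200+0.5500) = 0.4020 m
residual clearance needed = 0.0400+0.0150+0.0250 = 0.0800 m
sum ≈ 0.1980+0.4537+0.4020+0.0800 ≈ 1.1338 m = S ✓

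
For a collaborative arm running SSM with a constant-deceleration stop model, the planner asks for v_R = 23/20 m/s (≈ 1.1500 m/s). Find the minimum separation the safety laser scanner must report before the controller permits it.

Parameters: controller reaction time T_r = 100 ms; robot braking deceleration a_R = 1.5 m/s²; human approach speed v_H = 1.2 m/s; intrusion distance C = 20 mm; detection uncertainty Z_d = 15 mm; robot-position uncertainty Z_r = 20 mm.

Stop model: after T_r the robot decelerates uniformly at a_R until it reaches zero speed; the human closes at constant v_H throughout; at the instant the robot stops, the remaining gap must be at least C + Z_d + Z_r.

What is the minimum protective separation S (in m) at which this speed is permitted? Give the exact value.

T_s = v_R/a_R = (23/20)/(3/2) = 0.7667 s
robot in T_r: 1.1500·0.1000 = 0.1150 m
robot under decel: 1.1500²/(2·1.5000) = 0.4408 m
human over T_r+T_s: 1.2000·(0.1000+0.7667) = 1.0400 m
margins: 0.0200+0.0150+0.0200 = 0.0550 m
S_min ≈ 0.1150+0.4408+1.0400+0.0550  ⇒  S_min = 1981/1200 m

S_min = 1981/1200 m = 1.6508 m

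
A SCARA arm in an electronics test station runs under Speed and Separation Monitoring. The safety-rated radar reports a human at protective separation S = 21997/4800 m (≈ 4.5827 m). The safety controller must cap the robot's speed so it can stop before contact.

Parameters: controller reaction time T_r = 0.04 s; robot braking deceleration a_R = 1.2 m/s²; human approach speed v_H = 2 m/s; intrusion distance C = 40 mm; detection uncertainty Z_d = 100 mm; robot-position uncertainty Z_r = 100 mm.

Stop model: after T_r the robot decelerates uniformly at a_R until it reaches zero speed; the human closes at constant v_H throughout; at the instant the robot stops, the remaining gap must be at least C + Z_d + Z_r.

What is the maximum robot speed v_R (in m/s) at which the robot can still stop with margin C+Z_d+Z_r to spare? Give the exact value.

v_R_max = 7/4 m/s = 1.7500 m/s

quadratic (5/12)·v² + (128/75)·v + (-20461/4800) = 0
  disc = (128/75)² − 4·(5/12)·(-20461/4800) = 400689/40000 ; √disc = 633/200
  v_R = (−(128/75) + 633/200) / (2·(5/12)) = 7/4 m/s
check:
stop time T_s = (7/4)/(6/5) = 1.4583 s
robot in T_r: 1.7500·0.0400 = 0.0700 m
robot covers 1.7500·1.4583 − ½·1.2000·1.4583² = 1.2760 m while stopping
human over T_r+T_s: 2.0000·(0.0400+1.4583) = 2.9967 m
residual clearance needed = 0.0400+0.1000+0.1000 = 0.2400 m
sum ≈ 0.0700+1.2760+2.9967+0.2400 ≈ 4.5827 m = S ✓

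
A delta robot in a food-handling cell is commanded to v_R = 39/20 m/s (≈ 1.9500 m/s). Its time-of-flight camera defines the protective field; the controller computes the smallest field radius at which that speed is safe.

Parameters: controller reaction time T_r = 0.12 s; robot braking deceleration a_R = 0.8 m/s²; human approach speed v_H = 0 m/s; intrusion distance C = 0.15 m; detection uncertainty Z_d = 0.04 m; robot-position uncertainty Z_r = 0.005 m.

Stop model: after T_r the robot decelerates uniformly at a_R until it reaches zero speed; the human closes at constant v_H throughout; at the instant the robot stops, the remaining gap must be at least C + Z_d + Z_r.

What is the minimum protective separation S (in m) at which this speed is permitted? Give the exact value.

S_min = 44889/16000 m = 2.8056 m

stop time T_s = (39/20)/(4/5) = 2.4375 s
robot covers v_R·T_r = 1.9500·0.1200 = 0.2340 m before braking
robot under decel: 1.9500²/(2·0.8000) = 2.3766 m
human over T_r+T_s: 0.0000·(0.1200+2.4375) = 0.0000 m
residual clearance needed = 0.1500+0.0400+0.0050 = 0.1950 m
S_min ≈ 0.2340+2.3766+0.0000+0.1950  ⇒  S_min = 44889/16000 m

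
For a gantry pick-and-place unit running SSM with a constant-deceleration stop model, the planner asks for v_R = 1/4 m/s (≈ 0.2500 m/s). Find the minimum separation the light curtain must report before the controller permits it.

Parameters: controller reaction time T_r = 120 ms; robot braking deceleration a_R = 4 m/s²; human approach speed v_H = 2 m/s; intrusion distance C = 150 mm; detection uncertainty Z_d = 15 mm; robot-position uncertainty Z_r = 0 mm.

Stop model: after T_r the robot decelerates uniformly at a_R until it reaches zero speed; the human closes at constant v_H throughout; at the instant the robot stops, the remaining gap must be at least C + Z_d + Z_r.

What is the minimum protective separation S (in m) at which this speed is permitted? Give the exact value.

braking lasts T_s = (1/4)/4 = 0.0625 s
reaction-phase robot travel = 0.2500·0.1200 = 0.0300 m
robot covers 0.2500·0.0625 − ½·4.0000·0.0625² = 0.0078 m while stopping
person approaches 2.0000·(0.1200+0.0625) = 0.3650 m
C+Z_d+Z_r = 0.1500+0.0150+0.0000 = 0.1650 m
S_min ≈ 0.0300+0.0078+0.3650+0.1650  ⇒  S_min = 1817/3200 m

S_min = 1817/3200 m = 0.5678 m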